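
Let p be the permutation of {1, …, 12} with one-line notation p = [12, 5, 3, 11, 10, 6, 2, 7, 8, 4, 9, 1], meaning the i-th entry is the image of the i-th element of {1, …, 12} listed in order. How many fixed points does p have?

The fixed points (elements with p(x) = x) are {3, 6}, so there are 2.

2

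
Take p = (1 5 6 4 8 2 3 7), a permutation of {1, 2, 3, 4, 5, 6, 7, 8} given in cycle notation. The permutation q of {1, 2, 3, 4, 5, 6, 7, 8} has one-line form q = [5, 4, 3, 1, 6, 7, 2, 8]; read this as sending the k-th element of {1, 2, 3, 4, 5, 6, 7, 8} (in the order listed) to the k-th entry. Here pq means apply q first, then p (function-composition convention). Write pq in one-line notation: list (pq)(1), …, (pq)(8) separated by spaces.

(pq)(x) = p(q(x)). Computing each image: p(q(1)) = p(5) = 6, p(q(2)) = p(4) = 8, p(q(3)) = p(3) = 7, p(q(4)) = p(1) = 5, p(q(5)) = p(6) = 4, p(q(6)) = p(7) = 1, p(q(7)) = p(2) = 3, p(q(8)) = p(8) = 2.
Hence pq = [6 8 7 5 4 1 3 2].

6 8 7 5 4 1 3 2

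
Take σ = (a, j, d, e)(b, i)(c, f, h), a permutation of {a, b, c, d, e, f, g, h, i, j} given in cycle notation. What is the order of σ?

12

The disjoint cycles have lengths 4, 3, 2, 1.
The order of σ is the least common multiple of its cycle lengths: lcm(4, 3, 2) = 12.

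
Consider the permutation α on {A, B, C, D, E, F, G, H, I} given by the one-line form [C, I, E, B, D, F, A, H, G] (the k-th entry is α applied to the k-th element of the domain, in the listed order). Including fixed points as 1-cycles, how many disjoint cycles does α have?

3

The cycle decomposition is (A, C, E, D, B, I, G)(F)(H), which has 3 cycles (counting 1-cycles).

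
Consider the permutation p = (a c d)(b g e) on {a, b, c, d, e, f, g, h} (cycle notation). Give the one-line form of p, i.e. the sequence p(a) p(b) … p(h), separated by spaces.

c g d a b f e h

Image by image: a→c, b→g, c→d, d→a, e→b, f→f, g→e, h→h.
So the one-line form is c g d a b f e h.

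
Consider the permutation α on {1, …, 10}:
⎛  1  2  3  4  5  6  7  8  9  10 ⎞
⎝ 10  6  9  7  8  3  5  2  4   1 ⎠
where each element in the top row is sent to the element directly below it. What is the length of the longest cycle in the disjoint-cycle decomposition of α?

8

Decomposing into disjoint cycles gives (1, 10)(2, 6, 3, 9, 4, 7, 5, 8); the longest has length 8.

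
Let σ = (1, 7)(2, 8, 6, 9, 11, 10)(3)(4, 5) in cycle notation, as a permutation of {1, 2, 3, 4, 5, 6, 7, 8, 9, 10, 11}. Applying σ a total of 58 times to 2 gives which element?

2 lies in the 6-cycle (2, 8, 6, 9, 11, 10).
Since the cycle has length 6, σ^58 acts on it the same as σ^4 (58 mod 6 = 4).
Advancing 4 steps from 2: 2 → 8 → 6 → 9 → 11.

11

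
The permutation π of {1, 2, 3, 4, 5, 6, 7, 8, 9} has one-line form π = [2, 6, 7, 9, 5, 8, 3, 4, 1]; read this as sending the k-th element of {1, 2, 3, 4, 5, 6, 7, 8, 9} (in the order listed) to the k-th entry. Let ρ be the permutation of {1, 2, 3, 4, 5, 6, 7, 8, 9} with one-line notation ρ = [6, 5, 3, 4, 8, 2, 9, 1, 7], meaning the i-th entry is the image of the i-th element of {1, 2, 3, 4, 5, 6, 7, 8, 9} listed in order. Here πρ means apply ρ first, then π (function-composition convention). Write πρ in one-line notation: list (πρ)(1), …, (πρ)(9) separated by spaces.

(πρ)(x) = π(ρ(x)). Computing each image: π(ρ(1)) = π(6) = 8, π(ρ(2)) = π(5) = 5, π(ρ(3)) = π(3) = 7, π(ρ(4)) = π(4) = 9, π(ρ(5)) = π(8) = 4, π(ρ(6)) = π(2) = 6, π(ρ(7)) = π(9) = 1, π(ρ(8)) = π(1) = 2, π(ρ(9)) = π(7) = 3.
Hence πρ = [8 5 7 9 4 6 1 2 3].

8 5 7 9 4 6 1 2 3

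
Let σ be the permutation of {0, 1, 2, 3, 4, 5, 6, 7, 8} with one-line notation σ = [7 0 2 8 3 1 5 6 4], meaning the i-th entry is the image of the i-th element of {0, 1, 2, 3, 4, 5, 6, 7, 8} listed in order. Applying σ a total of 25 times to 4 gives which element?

Tracing 4 → 3 → … returns to 4 after 3 steps, so 4 lies in a 3-cycle (3 8 4).
Since the cycle has length 3, σ^25 acts on it the same as σ^1 (25 mod 3 = 1).
Advancing 1 step from 4: 4 → 3.

3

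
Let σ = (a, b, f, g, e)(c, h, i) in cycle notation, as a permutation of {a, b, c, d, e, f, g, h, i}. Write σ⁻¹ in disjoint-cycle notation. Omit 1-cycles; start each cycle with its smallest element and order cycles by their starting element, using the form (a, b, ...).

Inverting a permutation written in cycle notation just reverses the order within every cycle.
Reversing each cycle of σ and rotating so the smallest element leads gives (a, e, g, f, b)(c, i, h).

(a, e, g, f, b)(c, i, h)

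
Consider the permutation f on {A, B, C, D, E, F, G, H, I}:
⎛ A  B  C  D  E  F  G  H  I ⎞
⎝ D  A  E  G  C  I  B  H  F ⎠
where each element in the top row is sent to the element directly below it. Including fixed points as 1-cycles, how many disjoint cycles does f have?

4

The cycle decomposition is (A, D, G, B)(C, E)(F, I)(H), which has 4 cycles (counting 1-cycles).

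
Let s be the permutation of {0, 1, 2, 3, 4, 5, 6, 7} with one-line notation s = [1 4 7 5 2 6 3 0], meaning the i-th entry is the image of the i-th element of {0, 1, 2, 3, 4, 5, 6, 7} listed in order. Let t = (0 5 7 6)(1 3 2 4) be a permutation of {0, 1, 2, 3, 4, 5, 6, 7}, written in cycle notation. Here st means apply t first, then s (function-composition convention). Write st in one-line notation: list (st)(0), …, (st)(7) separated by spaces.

(st)(x) = s(t(x)). Computing each image: s(t(0)) = s(5) = 6, s(t(1)) = s(3) = 5, s(t(2)) = s(4) = 2, s(t(3)) = s(2) = 7, s(t(4)) = s(1) = 4, s(t(5)) = s(7) = 0, s(t(6)) = s(0) = 1, s(t(7)) = s(6) = 3.
Hence st = [6 5 2 7 4 0 1 3].

6 5 2 7 4 0 1 3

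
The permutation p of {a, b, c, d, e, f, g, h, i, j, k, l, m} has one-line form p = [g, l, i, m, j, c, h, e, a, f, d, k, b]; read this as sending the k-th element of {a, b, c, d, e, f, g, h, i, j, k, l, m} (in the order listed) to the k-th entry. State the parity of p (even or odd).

In disjoint-cycle form the cycle lengths are 8, 5.
A cycle is odd iff its length is even; p has 1 even-length cycle, so sgn(p) = (−1)^1 and p is odd.

odd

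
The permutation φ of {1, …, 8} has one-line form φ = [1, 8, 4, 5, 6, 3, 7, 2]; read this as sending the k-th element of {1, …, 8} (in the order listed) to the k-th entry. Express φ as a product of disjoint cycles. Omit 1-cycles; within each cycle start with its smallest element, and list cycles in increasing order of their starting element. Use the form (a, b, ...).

(2, 8)(3, 4, 5, 6)

From 2: 2 → 8 → 2, closing the cycle (2, 8).
Continuing from each remaining unvisited element yields (2, 8)(3, 4, 5, 6).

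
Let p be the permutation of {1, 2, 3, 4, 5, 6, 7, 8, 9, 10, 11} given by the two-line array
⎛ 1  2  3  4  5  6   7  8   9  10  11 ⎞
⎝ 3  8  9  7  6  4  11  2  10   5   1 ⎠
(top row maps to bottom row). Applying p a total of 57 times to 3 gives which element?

5

Tracing 3 → 9 → … returns to 3 after 9 steps, so 3 lies in a 9-cycle (1 3 9 10 5 6 4 7 11).
On a 9-cycle, p^9 is the identity, so p^57 = p^3 there (57 ≡ 3 mod 9).
Stepping 3 places around the cycle: 3 → 9 → 10 → 5.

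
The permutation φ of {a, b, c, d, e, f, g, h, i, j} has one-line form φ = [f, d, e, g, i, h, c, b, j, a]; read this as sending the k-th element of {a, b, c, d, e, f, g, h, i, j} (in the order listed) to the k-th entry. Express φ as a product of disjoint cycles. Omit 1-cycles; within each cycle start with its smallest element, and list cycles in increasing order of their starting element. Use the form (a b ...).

Iterating φ from a gives a → f → h → b → d → g → c → e → i → j → a; that is the 10-cycle (a f h b d g c e i j).
Repeating from the next unused element and collecting all non-trivial cycles gives (a f h b d g c e i j).

(a f h b d g c e i j)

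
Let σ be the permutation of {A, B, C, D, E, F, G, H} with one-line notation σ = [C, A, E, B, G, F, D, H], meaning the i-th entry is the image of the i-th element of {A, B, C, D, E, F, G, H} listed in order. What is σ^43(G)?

Tracing G → D → … returns to G after 6 steps, so G lies in a 6-cycle (A C E G D B).
Since the cycle has length 6, σ^43 acts on it the same as σ^1 (43 mod 6 = 1).
Stepping 1 place around the cycle: G → D.

D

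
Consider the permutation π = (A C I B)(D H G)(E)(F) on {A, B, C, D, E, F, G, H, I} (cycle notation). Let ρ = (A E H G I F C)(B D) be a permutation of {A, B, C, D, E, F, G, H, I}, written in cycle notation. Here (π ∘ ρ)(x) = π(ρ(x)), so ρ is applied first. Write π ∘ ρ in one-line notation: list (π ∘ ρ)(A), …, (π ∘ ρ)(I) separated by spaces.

E H C A G I B D F

(π ∘ ρ)(x) = π(ρ(x)). Computing each image: π(ρ(A)) = π(E) = E, π(ρ(B)) = π(D) = H, π(ρ(C)) = π(A) = C, π(ρ(D)) = π(B) = A, π(ρ(E)) = π(H) = G, π(ρ(F)) = π(C) = I, π(ρ(G)) = π(I) = B, π(ρ(H)) = π(G) = D, π(ρ(I)) = π(F) = F.
Hence π ∘ ρ = [E H C A G I B D F].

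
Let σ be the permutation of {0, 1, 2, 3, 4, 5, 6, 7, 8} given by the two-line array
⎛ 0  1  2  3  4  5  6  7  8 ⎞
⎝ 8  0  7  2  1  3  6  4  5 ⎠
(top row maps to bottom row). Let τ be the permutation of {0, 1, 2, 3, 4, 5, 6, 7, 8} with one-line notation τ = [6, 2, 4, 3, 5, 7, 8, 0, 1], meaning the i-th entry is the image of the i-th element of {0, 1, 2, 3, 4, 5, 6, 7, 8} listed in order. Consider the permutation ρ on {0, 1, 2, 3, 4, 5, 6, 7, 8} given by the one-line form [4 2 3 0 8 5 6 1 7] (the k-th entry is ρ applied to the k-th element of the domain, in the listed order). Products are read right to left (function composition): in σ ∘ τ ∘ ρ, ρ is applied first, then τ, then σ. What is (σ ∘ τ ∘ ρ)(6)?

(σ ∘ τ ∘ ρ)(6) = σ(τ(ρ(6))). ρ(6) = 6, then τ(6) = 8, then σ(8) = 5, so the result is 5.

5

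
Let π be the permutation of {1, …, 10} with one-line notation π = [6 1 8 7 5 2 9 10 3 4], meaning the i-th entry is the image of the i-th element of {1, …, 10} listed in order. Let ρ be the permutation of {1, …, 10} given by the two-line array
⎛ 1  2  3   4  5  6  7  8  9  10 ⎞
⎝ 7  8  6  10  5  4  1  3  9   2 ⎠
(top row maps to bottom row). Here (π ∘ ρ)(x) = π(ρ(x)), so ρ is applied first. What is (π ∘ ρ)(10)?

First apply ρ: ρ(10) = 2, then π(2) = 1. Thus (π ∘ ρ)(10) = 1.

1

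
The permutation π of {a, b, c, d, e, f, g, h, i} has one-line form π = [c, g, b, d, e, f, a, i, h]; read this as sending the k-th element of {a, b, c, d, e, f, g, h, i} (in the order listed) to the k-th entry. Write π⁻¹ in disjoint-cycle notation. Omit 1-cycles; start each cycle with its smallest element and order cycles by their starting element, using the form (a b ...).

First write π in disjoint cycles: (a c b g)(h i).
Reversing each cycle (and rotating so the smallest element leads) gives π⁻¹ = (a g b c)(h i).

(a g b c)(h i)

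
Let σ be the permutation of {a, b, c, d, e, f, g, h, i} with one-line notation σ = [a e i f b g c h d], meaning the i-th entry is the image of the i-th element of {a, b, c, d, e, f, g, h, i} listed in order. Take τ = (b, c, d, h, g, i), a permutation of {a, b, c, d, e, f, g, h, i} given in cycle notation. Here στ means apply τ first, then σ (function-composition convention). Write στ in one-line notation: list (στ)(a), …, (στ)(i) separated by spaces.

a i f h b g d c e

For each element, apply τ then σ: a → a → a; b → c → i; c → d → f; d → h → h; e → e → b; f → f → g; g → i → d; h → g → c; i → b → e.
Collecting the images, στ = [a i f h b g d c e].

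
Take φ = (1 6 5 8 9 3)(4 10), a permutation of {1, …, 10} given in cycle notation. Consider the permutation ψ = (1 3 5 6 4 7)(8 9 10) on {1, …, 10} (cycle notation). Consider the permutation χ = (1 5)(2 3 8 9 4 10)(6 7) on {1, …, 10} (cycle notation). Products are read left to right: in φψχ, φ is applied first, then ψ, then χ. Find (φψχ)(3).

8

(φψχ)(3) = χ(ψ(φ(3))). φ(3) = 1, then ψ(1) = 3, then χ(3) = 8, so the result is 8.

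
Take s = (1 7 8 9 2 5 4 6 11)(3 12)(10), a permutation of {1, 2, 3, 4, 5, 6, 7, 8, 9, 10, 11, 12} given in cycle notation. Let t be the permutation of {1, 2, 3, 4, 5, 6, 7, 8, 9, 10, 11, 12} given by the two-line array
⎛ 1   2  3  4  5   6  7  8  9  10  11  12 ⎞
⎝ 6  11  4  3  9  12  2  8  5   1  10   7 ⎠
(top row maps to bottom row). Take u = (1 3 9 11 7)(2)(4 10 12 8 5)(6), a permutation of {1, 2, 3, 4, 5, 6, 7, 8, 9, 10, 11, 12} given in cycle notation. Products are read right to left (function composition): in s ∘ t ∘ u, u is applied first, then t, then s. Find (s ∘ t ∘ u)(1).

6

(s ∘ t ∘ u)(1) = s(t(u(1))). u(1) = 3, then t(3) = 4, then s(4) = 6, so the result is 6.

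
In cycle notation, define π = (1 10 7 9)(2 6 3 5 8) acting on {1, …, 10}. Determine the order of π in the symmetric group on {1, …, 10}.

The cycle type of π is (5, 4, 1).
Since disjoint cycles commute, ord(π) = lcm(5, 4) = 20.

20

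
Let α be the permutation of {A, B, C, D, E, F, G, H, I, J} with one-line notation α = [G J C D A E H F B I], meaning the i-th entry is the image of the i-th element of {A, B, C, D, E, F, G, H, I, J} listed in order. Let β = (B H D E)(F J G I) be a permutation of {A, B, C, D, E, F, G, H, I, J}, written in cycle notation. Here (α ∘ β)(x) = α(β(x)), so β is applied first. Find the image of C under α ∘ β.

(α ∘ β)(C) = α(β(C)). β(C) = C, then α(C) = C. So (α ∘ β)(C) = C.

C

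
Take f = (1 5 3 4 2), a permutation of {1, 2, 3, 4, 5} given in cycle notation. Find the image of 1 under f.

5

1 appears in (1 5 3 4 2); the next entry (wrapping around) is 5.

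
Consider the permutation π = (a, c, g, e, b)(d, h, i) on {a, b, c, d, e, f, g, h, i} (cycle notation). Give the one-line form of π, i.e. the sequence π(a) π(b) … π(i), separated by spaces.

Image by image: a→c, b→a, c→g, d→h, e→b, f→f, g→e, h→i, i→d.
Listing these in domain order gives c a g h b f e i d.

c a g h b f e i d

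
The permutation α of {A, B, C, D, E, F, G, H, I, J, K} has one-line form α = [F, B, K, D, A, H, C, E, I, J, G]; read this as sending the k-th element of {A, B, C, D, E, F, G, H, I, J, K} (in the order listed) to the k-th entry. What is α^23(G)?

K

Tracing G → C → … returns to G after 3 steps, so G lies in a 3-cycle (C, K, G).
On a 3-cycle, α^3 is the identity, so α^23 = α^2 there (23 ≡ 2 mod 3).
Stepping 2 places around the cycle: G → C → K.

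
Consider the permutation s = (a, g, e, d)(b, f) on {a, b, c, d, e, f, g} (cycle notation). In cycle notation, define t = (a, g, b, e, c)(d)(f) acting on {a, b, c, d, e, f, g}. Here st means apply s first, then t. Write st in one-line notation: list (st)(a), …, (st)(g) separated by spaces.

b f a g d e c

Chase each element through s then t: a → g → b; b → f → f; c → c → a; d → a → g; e → d → d; f → b → e; g → e → c.
So st in one-line form is b f a g d e c.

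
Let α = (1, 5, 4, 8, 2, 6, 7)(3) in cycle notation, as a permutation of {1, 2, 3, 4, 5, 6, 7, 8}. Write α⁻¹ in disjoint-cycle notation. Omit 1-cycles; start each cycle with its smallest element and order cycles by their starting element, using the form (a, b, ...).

(1, 7, 6, 2, 8, 4, 5)

If α sends a → b within a cycle, α⁻¹ sends b → a; equivalently, reverse each cycle.
Reversing each cycle of α and rotating so the smallest element leads gives (1, 7, 6, 2, 8, 4, 5).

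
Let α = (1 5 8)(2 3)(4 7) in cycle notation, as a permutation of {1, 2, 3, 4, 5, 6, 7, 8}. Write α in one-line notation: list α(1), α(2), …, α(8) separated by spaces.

5 3 2 7 8 6 4 1

Each element maps to the next entry in its cycle (wrapping to the front): 1→5, 2→3, 3→2, 4→7, 5→8, 6→6, 7→4, 8→1.
So the one-line form is 5 3 2 7 8 6 4 1.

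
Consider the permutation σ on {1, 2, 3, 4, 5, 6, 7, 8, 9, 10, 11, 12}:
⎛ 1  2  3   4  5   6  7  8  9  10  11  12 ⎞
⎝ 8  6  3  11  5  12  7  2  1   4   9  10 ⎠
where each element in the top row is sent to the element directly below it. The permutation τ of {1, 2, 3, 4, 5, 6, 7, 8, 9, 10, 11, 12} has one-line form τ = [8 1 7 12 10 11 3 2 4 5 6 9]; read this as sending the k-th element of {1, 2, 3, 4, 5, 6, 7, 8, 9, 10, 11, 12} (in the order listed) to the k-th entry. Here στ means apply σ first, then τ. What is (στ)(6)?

σ(6) = 12, then τ(12) = 9; composing gives (στ)(6) = 9.

9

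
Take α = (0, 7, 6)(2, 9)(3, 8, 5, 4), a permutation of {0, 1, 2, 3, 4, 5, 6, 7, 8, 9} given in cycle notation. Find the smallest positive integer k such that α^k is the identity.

The cycle type of α is (4, 3, 2, 1).
Since disjoint cycles commute, ord(α) = lcm(4, 3, 2) = 12.

12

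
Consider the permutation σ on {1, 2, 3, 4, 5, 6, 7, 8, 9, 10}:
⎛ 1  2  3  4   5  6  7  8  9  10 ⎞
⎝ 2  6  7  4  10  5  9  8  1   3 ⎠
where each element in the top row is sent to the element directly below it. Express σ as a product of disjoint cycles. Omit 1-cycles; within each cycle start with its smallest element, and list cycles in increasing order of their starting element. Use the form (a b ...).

Start at 1 and follow images: 1 → 2 → 6 → 5 → 10 → 3 → 7 → 9 → 1, giving the cycle (1 2 6 5 10 3 7 9).
Continuing from each remaining unvisited element yields (1 2 6 5 10 3 7 9).

(1 2 6 5 10 3 7 9)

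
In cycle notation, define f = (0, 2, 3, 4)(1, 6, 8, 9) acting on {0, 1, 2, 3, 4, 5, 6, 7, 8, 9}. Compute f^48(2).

2 lies in the 4-cycle (0, 2, 3, 4).
On a 4-cycle, f^4 is the identity, so f^48 = f^0 there (48 ≡ 0 mod 4).
So f^48(2) = 2.

2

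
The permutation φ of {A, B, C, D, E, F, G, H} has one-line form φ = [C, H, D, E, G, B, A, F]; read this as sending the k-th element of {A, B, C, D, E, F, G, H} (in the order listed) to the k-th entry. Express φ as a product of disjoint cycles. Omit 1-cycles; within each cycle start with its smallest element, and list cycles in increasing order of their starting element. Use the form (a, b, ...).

(A, C, D, E, G)(B, H, F)

Start at A and follow images: A → C → D → E → G → A, giving the cycle (A, C, D, E, G).
Continuing from each remaining unvisited element yields (A, C, D, E, G)(B, H, F).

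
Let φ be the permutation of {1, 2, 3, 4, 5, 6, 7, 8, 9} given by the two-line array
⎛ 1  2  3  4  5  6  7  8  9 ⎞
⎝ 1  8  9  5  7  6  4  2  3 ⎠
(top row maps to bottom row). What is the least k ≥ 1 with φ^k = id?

6

Writing φ as disjoint cycles, the cycle lengths are 3, 2, 2, 1, 1.
The order of φ is the least common multiple of its cycle lengths: lcm(3, 2, 2) = 6.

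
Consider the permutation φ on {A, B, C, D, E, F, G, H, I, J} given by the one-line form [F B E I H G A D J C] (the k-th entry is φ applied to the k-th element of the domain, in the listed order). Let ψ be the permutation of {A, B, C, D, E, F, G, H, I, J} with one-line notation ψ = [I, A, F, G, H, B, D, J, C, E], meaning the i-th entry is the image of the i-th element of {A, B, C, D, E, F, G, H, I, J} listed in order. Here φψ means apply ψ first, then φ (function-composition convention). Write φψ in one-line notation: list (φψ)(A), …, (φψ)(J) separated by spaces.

For each element, apply ψ then φ: A → I → J; B → A → F; C → F → G; D → G → A; E → H → D; F → B → B; G → D → I; H → J → C; I → C → E; J → E → H.
So φψ in one-line form is J F G A D B I C E H.

J F G A D B I C E H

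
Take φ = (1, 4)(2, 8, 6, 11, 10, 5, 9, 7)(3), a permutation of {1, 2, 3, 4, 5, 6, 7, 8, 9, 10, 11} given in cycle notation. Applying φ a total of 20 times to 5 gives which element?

8

5 lies in the 8-cycle (2, 8, 6, 11, 10, 5, 9, 7).
Since the cycle has length 8, φ^20 acts on it the same as φ^4 (20 mod 8 = 4).
Stepping 4 places around the cycle: 5 → 9 → 7 → 2 → 8.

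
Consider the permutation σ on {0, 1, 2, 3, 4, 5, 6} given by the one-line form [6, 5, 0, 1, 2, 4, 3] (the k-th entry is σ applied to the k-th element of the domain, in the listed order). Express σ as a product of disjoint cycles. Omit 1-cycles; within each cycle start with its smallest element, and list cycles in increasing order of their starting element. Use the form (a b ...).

(0 6 3 1 5 4 2)

From 0: 0 → 6 → 3 → 1 → 5 → 4 → 2 → 0, closing the cycle (0 6 3 1 5 4 2).
Repeating from the next unused element and collecting all non-trivial cycles gives (0 6 3 1 5 4 2).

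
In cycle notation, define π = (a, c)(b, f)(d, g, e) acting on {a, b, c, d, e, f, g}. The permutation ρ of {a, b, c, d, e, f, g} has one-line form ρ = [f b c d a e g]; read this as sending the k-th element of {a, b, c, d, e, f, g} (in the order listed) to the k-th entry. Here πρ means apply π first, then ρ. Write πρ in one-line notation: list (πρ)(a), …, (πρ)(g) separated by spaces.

c e f g d b a

For each element, apply π then ρ: a → c → c; b → f → e; c → a → f; d → g → g; e → d → d; f → b → b; g → e → a.
Collecting the images, πρ = [c e f g d b a].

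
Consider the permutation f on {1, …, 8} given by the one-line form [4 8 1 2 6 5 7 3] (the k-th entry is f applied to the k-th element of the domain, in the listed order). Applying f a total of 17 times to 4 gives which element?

Tracing 4 → 2 → … returns to 4 after 5 steps, so 4 lies in a 5-cycle (1, 4, 2, 8, 3).
Powers repeat with period 5 on this cycle, and 17 mod 5 = 2, so f^17(4) = f^2(4).
Stepping 2 places around the cycle: 4 → 2 → 8.

8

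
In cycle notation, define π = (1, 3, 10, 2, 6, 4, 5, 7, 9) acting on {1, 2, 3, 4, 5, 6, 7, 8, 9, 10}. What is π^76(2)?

7

2 lies in the 9-cycle (1, 3, 10, 2, 6, 4, 5, 7, 9).
Powers repeat with period 9 on this cycle, and 76 mod 9 = 4, so π^76(2) = π^4(2).
Stepping 4 places around the cycle: 2 → 6 → 4 → 5 → 7.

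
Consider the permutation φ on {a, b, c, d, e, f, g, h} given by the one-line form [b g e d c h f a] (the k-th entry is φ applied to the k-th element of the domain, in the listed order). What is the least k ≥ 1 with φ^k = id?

Writing φ as disjoint cycles, the cycle lengths are 5, 2, 1.
The order is lcm(5, 2) = 10.

10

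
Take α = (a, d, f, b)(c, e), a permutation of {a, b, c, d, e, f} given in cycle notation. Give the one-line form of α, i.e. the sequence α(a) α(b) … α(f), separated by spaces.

Reading each image from the cycles: a↦d, b↦a, c↦e, d↦f, e↦c, f↦b.
Listing these in domain order gives d a e f c b.

d a e f c b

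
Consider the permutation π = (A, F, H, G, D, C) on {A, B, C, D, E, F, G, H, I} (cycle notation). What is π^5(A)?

C

A lies in the 6-cycle (A, F, H, G, D, C).
Stepping 5 places around the cycle: A → F → H → G → D → C.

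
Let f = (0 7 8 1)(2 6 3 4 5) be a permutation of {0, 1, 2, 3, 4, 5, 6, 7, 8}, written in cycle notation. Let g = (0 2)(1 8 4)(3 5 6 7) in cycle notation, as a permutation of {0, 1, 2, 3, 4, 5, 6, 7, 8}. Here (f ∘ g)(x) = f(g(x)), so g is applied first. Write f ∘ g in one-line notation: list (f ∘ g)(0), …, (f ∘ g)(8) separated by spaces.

6 1 7 2 0 3 8 4 5

Chase each element through g then f: 0 → 2 → 6; 1 → 8 → 1; 2 → 0 → 7; 3 → 5 → 2; 4 → 1 → 0; 5 → 6 → 3; 6 → 7 → 8; 7 → 3 → 4; 8 → 4 → 5.
So f ∘ g in one-line form is 6 1 7 2 0 3 8 4 5.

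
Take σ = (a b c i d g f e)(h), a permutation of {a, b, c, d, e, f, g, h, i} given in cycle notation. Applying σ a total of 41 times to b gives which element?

b lies in the 8-cycle (a b c i d g f e).
Powers repeat with period 8 on this cycle, and 41 mod 8 = 1, so σ^41(b) = σ^1(b).
Advancing 1 step from b: b → c.

c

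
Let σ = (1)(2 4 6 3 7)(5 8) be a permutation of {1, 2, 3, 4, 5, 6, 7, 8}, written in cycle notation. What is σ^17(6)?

7

6 lies in the 5-cycle (2 4 6 3 7).
Since the cycle has length 5, σ^17 acts on it the same as σ^2 (17 mod 5 = 2).
Advancing 2 steps from 6: 6 → 3 → 7.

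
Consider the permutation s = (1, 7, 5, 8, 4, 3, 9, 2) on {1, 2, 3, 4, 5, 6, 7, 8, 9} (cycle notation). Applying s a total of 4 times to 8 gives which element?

2

8 lies in the 8-cycle (1, 7, 5, 8, 4, 3, 9, 2).
Advancing 4 steps from 8: 8 → 4 → 3 → 9 → 2.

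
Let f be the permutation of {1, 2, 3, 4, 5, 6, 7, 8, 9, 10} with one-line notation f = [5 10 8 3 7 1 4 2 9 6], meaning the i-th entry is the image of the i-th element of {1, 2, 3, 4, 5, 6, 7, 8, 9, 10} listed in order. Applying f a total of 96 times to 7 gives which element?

Tracing 7 → 4 → … returns to 7 after 9 steps, so 7 lies in a 9-cycle (1 5 7 4 3 8 2 10 6).
Powers repeat with period 9 on this cycle, and 96 mod 9 = 6, so f^96(7) = f^6(7).
Advancing 6 steps from 7: 7 → 4 → 3 → 8 → 2 → 10 → 6.

6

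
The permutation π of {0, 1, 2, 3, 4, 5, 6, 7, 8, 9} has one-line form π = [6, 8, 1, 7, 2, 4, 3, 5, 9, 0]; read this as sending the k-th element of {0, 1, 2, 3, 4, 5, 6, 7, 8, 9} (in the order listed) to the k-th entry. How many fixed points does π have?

No element satisfies π(x) = x, so there are 0 fixed points.

0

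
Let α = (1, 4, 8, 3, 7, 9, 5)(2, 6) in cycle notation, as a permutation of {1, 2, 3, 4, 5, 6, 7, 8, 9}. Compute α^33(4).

4 lies in the 7-cycle (1, 4, 8, 3, 7, 9, 5).
Since the cycle has length 7, α^33 acts on it the same as α^5 (33 mod 7 = 5).
Stepping 5 places around the cycle: 4 → 8 → 3 → 7 → 9 → 5.

5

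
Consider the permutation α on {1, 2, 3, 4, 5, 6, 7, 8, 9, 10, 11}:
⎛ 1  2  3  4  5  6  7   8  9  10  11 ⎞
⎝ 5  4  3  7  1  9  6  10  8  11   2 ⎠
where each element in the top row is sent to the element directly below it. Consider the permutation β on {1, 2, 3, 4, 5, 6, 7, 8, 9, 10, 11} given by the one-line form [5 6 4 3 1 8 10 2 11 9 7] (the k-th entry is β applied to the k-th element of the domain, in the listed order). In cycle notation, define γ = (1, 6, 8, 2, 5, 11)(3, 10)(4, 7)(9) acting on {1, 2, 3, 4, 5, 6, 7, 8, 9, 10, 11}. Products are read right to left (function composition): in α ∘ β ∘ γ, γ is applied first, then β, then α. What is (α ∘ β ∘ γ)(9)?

2

Apply the permutations in order: γ(9) = 9, then β(9) = 11, then α(11) = 2. So (α ∘ β ∘ γ)(9) = 2.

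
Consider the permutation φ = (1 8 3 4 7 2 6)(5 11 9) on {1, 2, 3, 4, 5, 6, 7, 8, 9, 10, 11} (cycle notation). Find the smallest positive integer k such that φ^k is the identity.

The disjoint cycles have lengths 7, 3, 1.
Since disjoint cycles commute, ord(φ) = lcm(7, 3) = 21.

21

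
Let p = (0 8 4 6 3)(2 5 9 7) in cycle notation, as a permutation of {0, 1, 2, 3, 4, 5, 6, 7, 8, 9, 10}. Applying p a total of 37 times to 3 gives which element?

8

3 lies in the 5-cycle (0 8 4 6 3).
On a 5-cycle, p^5 is the identity, so p^37 = p^2 there (37 ≡ 2 mod 5).
Stepping 2 places around the cycle: 3 → 0 → 8.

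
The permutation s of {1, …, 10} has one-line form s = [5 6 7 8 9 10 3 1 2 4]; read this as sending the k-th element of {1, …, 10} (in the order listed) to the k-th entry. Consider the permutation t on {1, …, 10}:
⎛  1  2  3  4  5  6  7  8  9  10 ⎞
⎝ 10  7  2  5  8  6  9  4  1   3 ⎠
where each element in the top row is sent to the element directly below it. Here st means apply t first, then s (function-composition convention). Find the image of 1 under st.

4

t(1) = 10, then s(10) = 4; composing gives (st)(1) = 4.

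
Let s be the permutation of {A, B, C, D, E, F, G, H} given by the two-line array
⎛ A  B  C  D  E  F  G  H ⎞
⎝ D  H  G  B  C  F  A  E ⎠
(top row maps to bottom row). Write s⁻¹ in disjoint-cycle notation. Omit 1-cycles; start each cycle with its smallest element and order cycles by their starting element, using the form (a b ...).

First write s in disjoint cycles: (A D B H E C G).
Reversing each cycle (and rotating so the smallest element leads) gives s⁻¹ = (A G C E H B D).

(A G C E H B D)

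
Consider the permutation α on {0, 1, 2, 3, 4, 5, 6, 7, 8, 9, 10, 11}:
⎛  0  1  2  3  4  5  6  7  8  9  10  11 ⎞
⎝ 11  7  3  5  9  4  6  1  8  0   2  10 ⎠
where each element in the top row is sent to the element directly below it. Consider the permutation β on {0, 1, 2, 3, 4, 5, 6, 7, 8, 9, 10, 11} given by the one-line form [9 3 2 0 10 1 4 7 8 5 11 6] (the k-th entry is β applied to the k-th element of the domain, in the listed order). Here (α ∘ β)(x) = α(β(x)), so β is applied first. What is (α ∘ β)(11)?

6

β(11) = 6, then α(6) = 6; composing gives (α ∘ β)(11) = 6.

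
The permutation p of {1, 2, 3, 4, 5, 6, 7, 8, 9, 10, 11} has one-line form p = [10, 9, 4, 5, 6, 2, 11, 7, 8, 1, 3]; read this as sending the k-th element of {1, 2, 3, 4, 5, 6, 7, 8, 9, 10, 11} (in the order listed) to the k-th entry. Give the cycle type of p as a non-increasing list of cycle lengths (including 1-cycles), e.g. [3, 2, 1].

[9, 2]

The disjoint cycles are (1, 10)(2, 9, 8, 7, 11, 3, 4, 5, 6), with lengths 9, 2 in non-increasing order.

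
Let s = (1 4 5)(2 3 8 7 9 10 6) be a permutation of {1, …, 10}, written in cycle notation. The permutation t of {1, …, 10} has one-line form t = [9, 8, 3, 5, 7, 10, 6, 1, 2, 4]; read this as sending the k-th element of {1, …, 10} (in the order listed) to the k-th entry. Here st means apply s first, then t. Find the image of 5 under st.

(st)(5) = t(s(5)). s(5) = 1, then t(1) = 9. So (st)(5) = 9.

9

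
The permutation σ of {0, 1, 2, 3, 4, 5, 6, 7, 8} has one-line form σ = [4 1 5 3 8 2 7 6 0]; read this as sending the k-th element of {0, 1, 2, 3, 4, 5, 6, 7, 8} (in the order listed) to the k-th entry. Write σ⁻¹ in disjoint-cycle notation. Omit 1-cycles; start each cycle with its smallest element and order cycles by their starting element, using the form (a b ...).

(0 8 4)(2 5)(6 7)

First write σ in disjoint cycles: (0 4 8)(2 5)(6 7).
Reversing each cycle (and rotating so the smallest element leads) gives σ⁻¹ = (0 8 4)(2 5)(6 7).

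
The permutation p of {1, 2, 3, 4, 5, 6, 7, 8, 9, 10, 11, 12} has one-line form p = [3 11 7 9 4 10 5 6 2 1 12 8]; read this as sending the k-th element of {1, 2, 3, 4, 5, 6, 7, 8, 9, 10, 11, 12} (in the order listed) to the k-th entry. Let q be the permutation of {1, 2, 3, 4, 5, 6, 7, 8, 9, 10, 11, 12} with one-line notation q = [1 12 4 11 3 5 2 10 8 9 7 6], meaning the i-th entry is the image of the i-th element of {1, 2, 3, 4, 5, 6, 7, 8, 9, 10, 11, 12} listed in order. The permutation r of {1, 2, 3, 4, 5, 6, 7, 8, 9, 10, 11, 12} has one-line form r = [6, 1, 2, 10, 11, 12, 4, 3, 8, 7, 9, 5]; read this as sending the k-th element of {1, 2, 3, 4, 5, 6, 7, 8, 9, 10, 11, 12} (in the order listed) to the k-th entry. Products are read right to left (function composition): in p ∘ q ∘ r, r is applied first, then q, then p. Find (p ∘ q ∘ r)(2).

(p ∘ q ∘ r)(2) = p(q(r(2))). r(2) = 1, then q(1) = 1, then p(1) = 3, so the result is 3.

3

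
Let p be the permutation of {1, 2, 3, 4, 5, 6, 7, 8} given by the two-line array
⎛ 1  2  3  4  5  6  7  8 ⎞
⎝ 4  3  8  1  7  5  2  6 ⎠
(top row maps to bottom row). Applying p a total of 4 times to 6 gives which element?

3

Tracing 6 → 5 → … returns to 6 after 6 steps, so 6 lies in a 6-cycle (2 3 8 6 5 7).
Advancing 4 steps from 6: 6 → 5 → 7 → 2 → 3.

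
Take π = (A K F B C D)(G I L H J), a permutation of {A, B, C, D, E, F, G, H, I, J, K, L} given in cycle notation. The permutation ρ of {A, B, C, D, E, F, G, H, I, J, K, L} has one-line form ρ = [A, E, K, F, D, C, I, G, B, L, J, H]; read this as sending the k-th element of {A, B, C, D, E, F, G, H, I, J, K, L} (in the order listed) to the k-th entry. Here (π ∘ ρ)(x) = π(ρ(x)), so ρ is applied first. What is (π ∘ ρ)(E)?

A

ρ(E) = D, then π(D) = A; composing gives (π ∘ ρ)(E) = A.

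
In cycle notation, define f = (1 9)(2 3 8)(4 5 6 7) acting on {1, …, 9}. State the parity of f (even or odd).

The cycle lengths are 4, 3, 2.
A cycle of length ℓ contributes ℓ−1 transpositions, so f is a product of 3 + 2 + 1 = 6 transpositions — even.

even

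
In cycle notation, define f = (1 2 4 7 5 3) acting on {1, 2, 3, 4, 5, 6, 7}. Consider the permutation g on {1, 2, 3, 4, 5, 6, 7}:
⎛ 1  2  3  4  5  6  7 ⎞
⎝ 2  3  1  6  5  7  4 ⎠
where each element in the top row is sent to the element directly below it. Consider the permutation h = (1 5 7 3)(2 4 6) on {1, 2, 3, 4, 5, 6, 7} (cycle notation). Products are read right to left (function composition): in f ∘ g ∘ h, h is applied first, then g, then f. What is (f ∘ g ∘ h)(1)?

3

Apply the permutations in order: h(1) = 5, then g(5) = 5, then f(5) = 3. So (f ∘ g ∘ h)(1) = 3.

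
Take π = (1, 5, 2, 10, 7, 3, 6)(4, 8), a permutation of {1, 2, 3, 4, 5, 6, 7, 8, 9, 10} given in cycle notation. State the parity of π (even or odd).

The cycle lengths are 7, 2, 1.
A cycle is odd iff its length is even; π has 1 even-length cycle, so sgn(π) = (−1)^1 and π is odd.

odd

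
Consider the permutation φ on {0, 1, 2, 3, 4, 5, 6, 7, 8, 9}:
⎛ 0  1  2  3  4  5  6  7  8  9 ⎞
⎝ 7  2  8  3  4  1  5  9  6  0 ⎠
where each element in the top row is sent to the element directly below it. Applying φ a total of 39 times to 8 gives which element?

Tracing 8 → 6 → … returns to 8 after 5 steps, so 8 lies in a 5-cycle (1, 2, 8, 6, 5).
Powers repeat with period 5 on this cycle, and 39 mod 5 = 4, so φ^39(8) = φ^4(8).
Advancing 4 steps from 8: 8 → 6 → 5 → 1 → 2.

2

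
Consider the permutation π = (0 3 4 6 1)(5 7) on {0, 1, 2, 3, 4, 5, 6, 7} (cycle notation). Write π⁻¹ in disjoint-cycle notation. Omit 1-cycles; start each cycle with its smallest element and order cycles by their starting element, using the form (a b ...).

Inverting a permutation written in cycle notation just reverses the order within every cycle.
Reversing each cycle of π and rotating so the smallest element leads gives (0 1 6 4 3)(5 7).

(0 1 6 4 3)(5 7)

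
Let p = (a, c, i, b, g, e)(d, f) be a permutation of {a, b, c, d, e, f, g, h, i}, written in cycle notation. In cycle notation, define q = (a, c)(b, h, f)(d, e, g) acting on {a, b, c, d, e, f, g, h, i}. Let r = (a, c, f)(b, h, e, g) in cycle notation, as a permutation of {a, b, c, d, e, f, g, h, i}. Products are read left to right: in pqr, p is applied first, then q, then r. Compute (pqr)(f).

g

Apply the permutations in order: p(f) = d, then q(d) = e, then r(e) = g. So (pqr)(f) = g.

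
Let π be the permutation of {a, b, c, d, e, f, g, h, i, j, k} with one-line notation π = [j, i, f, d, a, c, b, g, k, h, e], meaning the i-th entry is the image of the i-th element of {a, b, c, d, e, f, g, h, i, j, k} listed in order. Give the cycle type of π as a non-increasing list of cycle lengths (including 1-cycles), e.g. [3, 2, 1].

[8, 2, 1]

The disjoint cycles are (a, j, h, g, b, i, k, e)(c, f)(d), with lengths 8, 2, 1 in non-increasing order.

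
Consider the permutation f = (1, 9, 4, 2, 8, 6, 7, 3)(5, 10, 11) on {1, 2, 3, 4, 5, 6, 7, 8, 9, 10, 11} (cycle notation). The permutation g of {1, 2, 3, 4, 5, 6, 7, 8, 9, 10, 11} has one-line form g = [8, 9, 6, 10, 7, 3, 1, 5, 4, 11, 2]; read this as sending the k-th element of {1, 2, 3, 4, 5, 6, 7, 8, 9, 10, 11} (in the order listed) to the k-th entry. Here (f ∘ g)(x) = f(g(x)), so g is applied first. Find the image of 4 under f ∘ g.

11

(f ∘ g)(4) = f(g(4)). g(4) = 10, then f(10) = 11. So (f ∘ g)(4) = 11.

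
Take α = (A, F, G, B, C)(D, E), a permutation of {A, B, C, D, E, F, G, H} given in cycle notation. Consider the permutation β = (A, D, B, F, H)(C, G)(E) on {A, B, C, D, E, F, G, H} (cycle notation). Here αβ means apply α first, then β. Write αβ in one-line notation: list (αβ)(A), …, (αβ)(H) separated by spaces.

(αβ)(x) = β(α(x)). Computing each image: β(α(A)) = β(F) = H, β(α(B)) = β(C) = G, β(α(C)) = β(A) = D, β(α(D)) = β(E) = E, β(α(E)) = β(D) = B, β(α(F)) = β(G) = C, β(α(G)) = β(B) = F, β(α(H)) = β(H) = A.
Hence αβ = [H G D E B C F A].

H G D E B C F A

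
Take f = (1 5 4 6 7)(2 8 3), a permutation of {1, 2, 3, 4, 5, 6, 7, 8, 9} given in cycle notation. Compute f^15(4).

4 lies in the 5-cycle (1 5 4 6 7).
On a 5-cycle, f^5 is the identity, so f^15 = f^0 there (15 ≡ 0 mod 5).
So f^15(4) = 4.

4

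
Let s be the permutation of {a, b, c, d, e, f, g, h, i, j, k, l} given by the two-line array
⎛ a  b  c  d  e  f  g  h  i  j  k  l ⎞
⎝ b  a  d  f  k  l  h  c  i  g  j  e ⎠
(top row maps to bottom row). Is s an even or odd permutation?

In disjoint-cycle form the cycle lengths are 9, 2, 1.
A cycle is odd iff its length is even; s has 1 even-length cycle, so sgn(s) = (−1)^1 and s is odd.

odd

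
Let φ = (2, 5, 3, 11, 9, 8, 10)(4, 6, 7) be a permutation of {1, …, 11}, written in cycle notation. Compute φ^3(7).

7 lies in the 3-cycle (4, 6, 7).
On a 3-cycle, φ^3 is the identity, so φ^3 = φ^0 there (3 ≡ 0 mod 3).
So φ^3(7) = 7.

7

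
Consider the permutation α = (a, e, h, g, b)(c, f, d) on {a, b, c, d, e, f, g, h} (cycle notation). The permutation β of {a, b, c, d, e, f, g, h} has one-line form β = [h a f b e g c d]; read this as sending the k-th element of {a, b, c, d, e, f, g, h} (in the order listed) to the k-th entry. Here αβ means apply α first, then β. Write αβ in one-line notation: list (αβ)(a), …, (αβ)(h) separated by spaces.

e h g f d b a c

For each element, apply α then β: a → e → e; b → a → h; c → f → g; d → c → f; e → h → d; f → d → b; g → b → a; h → g → c.
So αβ in one-line form is e h g f d b a c.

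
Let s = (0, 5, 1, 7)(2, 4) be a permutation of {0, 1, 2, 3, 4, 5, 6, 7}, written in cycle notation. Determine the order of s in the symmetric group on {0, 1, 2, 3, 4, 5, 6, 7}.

4

The disjoint cycles have lengths 4, 2, 1, 1.
The order of s is the least common multiple of its cycle lengths: lcm(4, 2) = 4.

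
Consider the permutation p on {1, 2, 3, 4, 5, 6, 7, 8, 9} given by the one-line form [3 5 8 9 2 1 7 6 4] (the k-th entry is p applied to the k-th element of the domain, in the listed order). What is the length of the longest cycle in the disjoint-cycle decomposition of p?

Decomposing into disjoint cycles gives (1, 3, 8, 6)(2, 5)(4, 9); the longest has length 4.

4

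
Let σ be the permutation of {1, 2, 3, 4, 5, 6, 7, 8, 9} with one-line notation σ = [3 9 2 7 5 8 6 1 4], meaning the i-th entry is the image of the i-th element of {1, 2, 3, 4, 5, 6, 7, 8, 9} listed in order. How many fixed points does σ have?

1

The fixed points (elements with σ(x) = x) are {5}, so there is 1.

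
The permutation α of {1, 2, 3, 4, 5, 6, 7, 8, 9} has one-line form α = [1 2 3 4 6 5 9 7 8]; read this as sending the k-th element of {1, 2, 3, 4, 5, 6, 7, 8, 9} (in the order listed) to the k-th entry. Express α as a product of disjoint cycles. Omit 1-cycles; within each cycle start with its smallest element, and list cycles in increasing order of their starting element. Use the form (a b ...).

Iterating α from 5 gives 5 → 6 → 5; that is the 2-cycle (5 6).
Repeating from the next unused element and collecting all non-trivial cycles gives (5 6)(7 9 8).

(5 6)(7 9 8)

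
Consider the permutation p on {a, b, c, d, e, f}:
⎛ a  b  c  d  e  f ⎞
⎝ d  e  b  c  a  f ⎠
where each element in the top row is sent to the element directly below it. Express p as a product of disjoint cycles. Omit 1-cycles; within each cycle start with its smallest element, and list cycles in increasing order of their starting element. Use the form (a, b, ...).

(a, d, c, b, e)

From a: a → d → c → b → e → a, closing the cycle (a, d, c, b, e).
Repeating from the next unused element and collecting all non-trivial cycles gives (a, d, c, b, e).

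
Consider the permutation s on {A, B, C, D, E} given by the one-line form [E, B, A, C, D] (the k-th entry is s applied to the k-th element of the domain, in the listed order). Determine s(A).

A is element number 1 of the domain, and entry number 1 of the one-line form is E, so s(A) = E.

E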